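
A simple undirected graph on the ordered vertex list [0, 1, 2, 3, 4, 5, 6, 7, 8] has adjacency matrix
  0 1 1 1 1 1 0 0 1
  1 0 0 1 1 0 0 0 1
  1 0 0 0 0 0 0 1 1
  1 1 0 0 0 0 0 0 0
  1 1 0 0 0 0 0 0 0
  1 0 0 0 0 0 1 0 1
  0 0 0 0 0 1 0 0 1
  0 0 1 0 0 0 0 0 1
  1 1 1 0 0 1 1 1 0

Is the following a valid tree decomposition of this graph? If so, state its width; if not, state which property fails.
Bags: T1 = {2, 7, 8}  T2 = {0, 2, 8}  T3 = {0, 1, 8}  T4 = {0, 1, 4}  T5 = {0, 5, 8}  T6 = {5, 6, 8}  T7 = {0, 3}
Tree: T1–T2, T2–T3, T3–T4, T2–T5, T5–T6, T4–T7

No — edge (1,3) lies in no bag.

A tree decomposition must satisfy three properties: every vertex lies in some bag; for every edge, both endpoints lie together in some bag; and for every vertex, the bags containing it form a connected subtree. Here edge (1,3) lies in no bag, so the decomposition is invalid.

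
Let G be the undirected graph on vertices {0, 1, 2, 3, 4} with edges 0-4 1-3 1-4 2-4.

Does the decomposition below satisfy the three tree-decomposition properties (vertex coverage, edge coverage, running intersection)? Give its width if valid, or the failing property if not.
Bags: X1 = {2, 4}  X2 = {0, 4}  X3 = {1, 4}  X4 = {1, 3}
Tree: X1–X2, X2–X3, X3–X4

Vertex coverage: the bags together contain {0, 1, 2, 3, 4}, the full vertex set. Edge coverage: each edge of G has both endpoints in at least one bag. Running intersection: for every vertex, the bags containing it form a connected subtree. All three properties hold, so this is a valid tree decomposition of width max|bag| − 1 = 1, and hence tw(G) ≤ 1.

Yes; width 1.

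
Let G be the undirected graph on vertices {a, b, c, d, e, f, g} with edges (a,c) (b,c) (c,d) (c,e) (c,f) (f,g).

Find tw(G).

1

A width-1 tree decomposition is:
Bags: B1 = {c, d}  B2 = {b, c}  B3 = {c, e}  B4 = {c, f}  B5 = {a, c}  B6 = {f, g}
Tree: B1–B2, B2–B3, B1–B4, B2–B5, B4–B6
Every bag has size at most 2, so the width is 2 − 1 = 1 and tw(G) ≤ 1. G has an edge, so its treewidth is at least 1. Therefore the treewidth is 1.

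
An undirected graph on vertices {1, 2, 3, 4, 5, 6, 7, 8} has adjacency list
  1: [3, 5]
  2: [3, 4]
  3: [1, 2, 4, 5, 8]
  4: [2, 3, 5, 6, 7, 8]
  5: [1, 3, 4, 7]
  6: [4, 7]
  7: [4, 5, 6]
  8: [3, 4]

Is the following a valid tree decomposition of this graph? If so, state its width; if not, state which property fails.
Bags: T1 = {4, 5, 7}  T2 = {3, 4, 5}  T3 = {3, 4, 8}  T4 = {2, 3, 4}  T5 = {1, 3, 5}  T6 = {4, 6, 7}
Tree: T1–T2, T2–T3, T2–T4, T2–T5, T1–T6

Yes; width 2.

Every vertex of G appears in some bag (union = {1, 2, 3, 4, 5, 6, 7, 8}); every edge is covered by a bag; and for each vertex v the set of bags containing v is connected in the bag tree. The decomposition is therefore valid. The largest bag has 3 vertices, so the width is 2.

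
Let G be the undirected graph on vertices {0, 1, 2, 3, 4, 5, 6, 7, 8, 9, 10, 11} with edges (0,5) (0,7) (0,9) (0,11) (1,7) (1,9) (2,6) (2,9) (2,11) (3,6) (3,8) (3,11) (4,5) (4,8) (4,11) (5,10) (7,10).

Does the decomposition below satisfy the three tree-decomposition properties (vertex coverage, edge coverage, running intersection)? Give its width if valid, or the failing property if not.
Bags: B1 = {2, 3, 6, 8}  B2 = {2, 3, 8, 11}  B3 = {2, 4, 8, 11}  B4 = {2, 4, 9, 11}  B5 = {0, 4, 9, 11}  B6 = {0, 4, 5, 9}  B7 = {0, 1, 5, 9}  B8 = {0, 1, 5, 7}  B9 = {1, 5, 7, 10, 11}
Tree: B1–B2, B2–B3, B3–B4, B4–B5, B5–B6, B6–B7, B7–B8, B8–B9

No — bags containing vertex 11 are not connected in the tree.

A tree decomposition must satisfy three properties: every vertex lies in some bag; for every edge, both endpoints lie together in some bag; and for every vertex, the bags containing it form a connected subtree. Here bags containing vertex 11 are not connected in the tree, so the decomposition is invalid.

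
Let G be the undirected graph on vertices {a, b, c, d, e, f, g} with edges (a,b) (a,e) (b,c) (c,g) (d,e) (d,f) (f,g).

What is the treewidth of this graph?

A width-2 tree decomposition is:
Bags: B1 = {b, c, g}  B2 = {a, b, g}  B3 = {a, e, g}  B4 = {d, e, g}  B5 = {d, f, g}
Tree: B1–B2, B2–B3, B3–B4, B4–B5
The largest bag has 3 vertices, giving width 2; this decomposition certifies tw(G) ≤ 2. The edges g–c–b–a–e–d–f–g form a cycle, so G is not a tree and its treewidth is at least 2. Combining the bounds, tw(G) = 2.

2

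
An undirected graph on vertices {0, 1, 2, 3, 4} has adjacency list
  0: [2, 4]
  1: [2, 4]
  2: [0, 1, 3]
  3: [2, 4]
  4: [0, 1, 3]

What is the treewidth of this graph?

2

A width-2 tree decomposition is:
Bags: B1 = {1, 2, 4}  B2 = {0, 2, 4}  B3 = {2, 3, 4}
Tree: B1–B2, B2–B3
Every bag has size at most 3, so the width is 3 − 1 = 2 and tw(G) ≤ 2. The edges 2–1–4–0–2 form a cycle, so G is not a tree and its treewidth is at least 2. The upper and lower bounds meet at 2, so that is the treewidth.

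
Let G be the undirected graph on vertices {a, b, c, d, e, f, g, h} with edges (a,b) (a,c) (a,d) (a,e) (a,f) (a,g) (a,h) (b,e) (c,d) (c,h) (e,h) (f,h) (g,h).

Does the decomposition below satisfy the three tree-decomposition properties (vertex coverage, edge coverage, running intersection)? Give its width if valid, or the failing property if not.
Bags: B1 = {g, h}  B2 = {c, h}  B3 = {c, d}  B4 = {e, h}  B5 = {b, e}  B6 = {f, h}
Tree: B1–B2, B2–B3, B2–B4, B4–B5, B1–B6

No — vertex a appears in no bag.

A tree decomposition must satisfy three properties: every vertex lies in some bag; for every edge, both endpoints lie together in some bag; and for every vertex, the bags containing it form a connected subtree. Here vertex a appears in no bag, so the decomposition is invalid.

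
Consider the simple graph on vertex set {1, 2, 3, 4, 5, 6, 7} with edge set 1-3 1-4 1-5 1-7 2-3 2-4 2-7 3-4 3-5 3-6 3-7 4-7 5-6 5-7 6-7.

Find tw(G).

3

A width-3 tree decomposition is:
Bags: B1 = {1, 3, 4, 7}  B2 = {1, 3, 5, 7}  B3 = {3, 5, 6, 7}  B4 = {2, 3, 4, 7}
Tree: B1–B2, B2–B3, B1–B4
Each bag holds 4 vertices, so the decomposition has width 3, which upper-bounds the treewidth. For the lower bound, the 4 vertices {1, 3, 4, 7} are pairwise adjacent, and any tree decomposition puts a clique entirely inside one bag — forcing width ≥ 3. Hence tw(G) = 3 exactly.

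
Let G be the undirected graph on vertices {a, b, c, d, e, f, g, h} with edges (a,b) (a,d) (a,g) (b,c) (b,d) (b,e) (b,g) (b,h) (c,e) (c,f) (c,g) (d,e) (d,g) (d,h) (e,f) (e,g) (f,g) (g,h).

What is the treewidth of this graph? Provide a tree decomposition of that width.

Each bag holds 4 vertices, so the decomposition has width 3, which upper-bounds the treewidth. For the lower bound, the 4 vertices {c, e, f, g} are pairwise adjacent, and any tree decomposition puts a clique entirely inside one bag — forcing width ≥ 3. The upper and lower bounds meet at 3, so that is the treewidth.

Treewidth 3.
Bags: B1 = {b, d, e, g}  B2 = {b, c, e, g}  B3 = {a, b, d, g}  B4 = {c, e, f, g}  B5 = {b, d, g, h}
Tree: B1–B2, B1–B3, B2–B4, B3–B5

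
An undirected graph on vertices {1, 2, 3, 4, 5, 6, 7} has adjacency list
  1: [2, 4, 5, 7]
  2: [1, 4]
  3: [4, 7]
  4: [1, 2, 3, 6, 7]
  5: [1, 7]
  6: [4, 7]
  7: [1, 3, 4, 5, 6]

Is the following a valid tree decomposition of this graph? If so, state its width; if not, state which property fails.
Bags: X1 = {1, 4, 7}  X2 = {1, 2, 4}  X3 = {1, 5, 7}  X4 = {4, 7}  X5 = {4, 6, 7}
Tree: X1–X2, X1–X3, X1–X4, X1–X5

No — vertex 3 appears in no bag.

A tree decomposition must satisfy three properties: every vertex lies in some bag; for every edge, both endpoints lie together in some bag; and for every vertex, the bags containing it form a connected subtree. Here vertex 3 appears in no bag, so the decomposition is invalid.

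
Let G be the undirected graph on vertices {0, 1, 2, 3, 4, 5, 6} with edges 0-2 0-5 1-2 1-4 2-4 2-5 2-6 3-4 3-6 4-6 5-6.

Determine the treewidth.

A width-2 tree decomposition is:
Bags: B1 = {2, 4, 6}  B2 = {3, 4, 6}  B3 = {1, 2, 4}  B4 = {2, 5, 6}  B5 = {0, 2, 5}
Tree: B1–B2, B1–B3, B1–B4, B4–B5
Every bag has size at most 3, so the width is 3 − 1 = 2 and tw(G) ≤ 2. For the lower bound, the 3 vertices {0, 2, 5} are pairwise adjacent, and any tree decomposition puts a clique entirely inside one bag — forcing width ≥ 2. Hence tw(G) = 2 exactly.

2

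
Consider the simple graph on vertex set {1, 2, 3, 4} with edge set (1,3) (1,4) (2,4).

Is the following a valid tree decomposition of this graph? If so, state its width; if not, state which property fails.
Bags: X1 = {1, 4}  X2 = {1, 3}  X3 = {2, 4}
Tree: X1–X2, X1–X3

Yes; width 1.

Every vertex of G appears in some bag (union = {1, 2, 3, 4}); every edge is covered by a bag; and for each vertex v the set of bags containing v is connected in the bag tree. The decomposition is therefore valid. The largest bag has 2 vertices, so the width is 1.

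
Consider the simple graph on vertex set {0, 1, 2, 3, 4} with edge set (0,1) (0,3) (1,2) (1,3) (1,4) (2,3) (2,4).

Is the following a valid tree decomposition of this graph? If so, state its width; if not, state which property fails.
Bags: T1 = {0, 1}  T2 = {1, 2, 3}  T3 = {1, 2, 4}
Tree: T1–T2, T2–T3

No — edge (3,0) lies in no bag.

A tree decomposition must satisfy three properties: every vertex lies in some bag; for every edge, both endpoints lie together in some bag; and for every vertex, the bags containing it form a connected subtree. Here edge (3,0) lies in no bag, so the decomposition is invalid.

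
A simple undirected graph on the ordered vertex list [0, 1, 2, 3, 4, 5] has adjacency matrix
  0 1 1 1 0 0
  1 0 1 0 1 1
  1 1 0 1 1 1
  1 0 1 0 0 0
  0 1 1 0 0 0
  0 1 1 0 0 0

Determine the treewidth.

2

A width-2 tree decomposition is:
Bags: B1 = {0, 1, 2}  B2 = {0, 2, 3}  B3 = {1, 2, 4}  B4 = {1, 2, 5}
Tree: B1–B2, B1–B3, B3–B4
Each bag holds 3 vertices, so the decomposition has width 2, which upper-bounds the treewidth. On the other hand G contains the 3-clique {0, 1, 2}. A clique must lie in a single bag of any decomposition, so no decomposition can have width below 2. Combining the bounds, tw(G) = 2.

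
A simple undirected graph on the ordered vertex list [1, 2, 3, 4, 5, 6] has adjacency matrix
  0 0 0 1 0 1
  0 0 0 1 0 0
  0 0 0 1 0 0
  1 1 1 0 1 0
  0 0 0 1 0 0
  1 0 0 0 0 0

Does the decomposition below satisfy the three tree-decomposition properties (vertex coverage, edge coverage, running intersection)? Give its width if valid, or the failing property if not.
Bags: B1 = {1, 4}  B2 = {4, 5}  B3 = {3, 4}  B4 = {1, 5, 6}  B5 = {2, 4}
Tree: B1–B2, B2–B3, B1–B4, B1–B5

A tree decomposition must satisfy three properties: every vertex lies in some bag; for every edge, both endpoints lie together in some bag; and for every vertex, the bags containing it form a connected subtree. Here bags containing vertex 5 are not connected in the tree, so the decomposition is invalid.

No — bags containing vertex 5 are not connected in the tree.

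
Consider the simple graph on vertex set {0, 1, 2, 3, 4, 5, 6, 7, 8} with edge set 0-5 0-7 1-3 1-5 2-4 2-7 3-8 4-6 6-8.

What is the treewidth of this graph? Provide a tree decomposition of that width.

The largest bag has 3 vertices, giving width 2; this decomposition certifies tw(G) ≤ 2. Since 6–4–2–7–0–5–1–3–8–6 is a cycle in G, G is not acyclic. Forests are exactly the graphs of treewidth ≤ 1, so tw(G) ≥ 2. The upper and lower bounds meet at 2, so that is the treewidth.

Treewidth 2.
Bags: B1 = {2, 4, 6}  B2 = {2, 6, 7}  B3 = {0, 6, 7}  B4 = {0, 5, 6}  B5 = {1, 5, 6}  B6 = {1, 3, 6}  B7 = {3, 6, 8}
Tree: B1–B2, B2–B3, B3–B4, B4–B5, B5–B6, B6–B7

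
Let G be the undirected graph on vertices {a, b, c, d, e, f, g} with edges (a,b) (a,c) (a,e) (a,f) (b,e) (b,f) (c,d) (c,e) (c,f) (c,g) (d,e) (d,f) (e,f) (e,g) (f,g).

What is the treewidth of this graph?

3

A width-3 tree decomposition is:
Bags: B1 = {c, e, f, g}  B2 = {a, c, e, f}  B3 = {a, b, e, f}  B4 = {c, d, e, f}
Tree: B1–B2, B2–B3, B2–B4
Each bag holds 4 vertices, so the decomposition has width 3, which upper-bounds the treewidth. For the lower bound, the 4 vertices {c, d, e, f} are pairwise adjacent, and any tree decomposition puts a clique entirely inside one bag — forcing width ≥ 3. Combining the bounds, tw(G) = 3.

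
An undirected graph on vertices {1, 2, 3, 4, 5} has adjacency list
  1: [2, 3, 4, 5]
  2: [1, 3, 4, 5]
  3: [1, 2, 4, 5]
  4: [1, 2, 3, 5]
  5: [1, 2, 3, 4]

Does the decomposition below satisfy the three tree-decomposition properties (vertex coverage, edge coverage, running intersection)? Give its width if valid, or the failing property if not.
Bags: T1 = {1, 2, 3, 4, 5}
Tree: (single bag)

Vertex coverage: the bags together contain {1, 2, 3, 4, 5}, the full vertex set. Edge coverage: each edge of G has both endpoints in at least one bag. Running intersection: for every vertex, the bags containing it form a connected subtree. All three properties hold, so this is a valid tree decomposition of width max|bag| − 1 = 4, and hence tw(G) ≤ 4.

Yes; width 4.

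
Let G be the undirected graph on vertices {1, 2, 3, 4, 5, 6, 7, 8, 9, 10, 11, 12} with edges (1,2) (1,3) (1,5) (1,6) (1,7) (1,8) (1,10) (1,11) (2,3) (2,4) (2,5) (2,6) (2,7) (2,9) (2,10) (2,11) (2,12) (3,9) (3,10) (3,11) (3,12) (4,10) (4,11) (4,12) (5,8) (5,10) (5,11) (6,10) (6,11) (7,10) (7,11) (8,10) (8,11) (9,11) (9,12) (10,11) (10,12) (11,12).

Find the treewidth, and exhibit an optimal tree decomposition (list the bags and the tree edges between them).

Treewidth 4.
One such decomposition:
Bags: B1 = {2, 3, 10, 11, 12}  B2 = {2, 4, 10, 11, 12}  B3 = {1, 2, 3, 10, 11}  B4 = {1, 2, 6, 10, 11}  B5 = {1, 2, 5, 10, 11}  B6 = {1, 2, 7, 10, 11}  B7 = {2, 3, 9, 11, 12}  B8 = {1, 5, 8, 10, 11}
Tree: B1–B2, B1–B3, B3–B4, B4–B5, B4–B6, B1–B7, B5–B8

Each bag holds 5 vertices, so the decomposition has width 4, which upper-bounds the treewidth. For the lower bound, the 5 vertices {1, 5, 8, 10, 11} are pairwise adjacent, and any tree decomposition puts a clique entirely inside one bag — forcing width ≥ 4. Hence tw(G) = 4 exactly.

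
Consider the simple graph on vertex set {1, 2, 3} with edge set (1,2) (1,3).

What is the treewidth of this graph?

1

A width-1 tree decomposition is:
Bags: B1 = {1, 3}  B2 = {1, 2}
Tree: B1–B2
Each bag holds 2 vertices, so the decomposition has width 1, which upper-bounds the treewidth. Any graph with an edge has treewidth ≥ 1, and G has the edge 3–1. Combining the bounds, tw(G) = 1.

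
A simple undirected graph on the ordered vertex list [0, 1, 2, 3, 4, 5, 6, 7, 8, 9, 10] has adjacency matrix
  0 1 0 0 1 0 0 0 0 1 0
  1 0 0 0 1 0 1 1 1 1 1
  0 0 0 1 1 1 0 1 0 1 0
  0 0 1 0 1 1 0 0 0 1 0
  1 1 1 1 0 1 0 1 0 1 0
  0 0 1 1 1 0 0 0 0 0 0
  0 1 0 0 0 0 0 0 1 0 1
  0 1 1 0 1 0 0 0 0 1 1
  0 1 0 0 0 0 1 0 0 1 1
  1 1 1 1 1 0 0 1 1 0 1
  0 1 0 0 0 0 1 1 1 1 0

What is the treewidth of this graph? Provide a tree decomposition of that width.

Treewidth 3.
Bags: B1 = {1, 4, 7, 9}  B2 = {0, 1, 4, 9}  B3 = {1, 7, 9, 10}  B4 = {2, 4, 7, 9}  B5 = {1, 8, 9, 10}  B6 = {1, 6, 8, 10}  B7 = {2, 3, 4, 9}  B8 = {2, 3, 4, 5}
Tree: B1–B2, B1–B3, B1–B4, B3–B5, B5–B6, B4–B7, B7–B8

Every bag has size at most 4, so the width is 4 − 1 = 3 and tw(G) ≤ 3. For the lower bound, the 4 vertices {1, 8, 9, 10} are pairwise adjacent, and any tree decomposition puts a clique entirely inside one bag — forcing width ≥ 3. The upper and lower bounds meet at 3, so that is the treewidth.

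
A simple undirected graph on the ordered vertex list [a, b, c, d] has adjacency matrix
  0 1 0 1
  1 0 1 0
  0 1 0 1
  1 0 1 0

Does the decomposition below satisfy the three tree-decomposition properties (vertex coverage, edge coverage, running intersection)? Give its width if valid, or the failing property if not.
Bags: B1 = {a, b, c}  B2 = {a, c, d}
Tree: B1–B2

Yes; width 2.

Vertex coverage: the bags together contain {a, b, c, d}, the full vertex set. Edge coverage: each edge of G has both endpoints in at least one bag. Running intersection: for every vertex, the bags containing it form a connected subtree. All three properties hold, so this is a valid tree decomposition of width max|bag| − 1 = 2, and hence tw(G) ≤ 2.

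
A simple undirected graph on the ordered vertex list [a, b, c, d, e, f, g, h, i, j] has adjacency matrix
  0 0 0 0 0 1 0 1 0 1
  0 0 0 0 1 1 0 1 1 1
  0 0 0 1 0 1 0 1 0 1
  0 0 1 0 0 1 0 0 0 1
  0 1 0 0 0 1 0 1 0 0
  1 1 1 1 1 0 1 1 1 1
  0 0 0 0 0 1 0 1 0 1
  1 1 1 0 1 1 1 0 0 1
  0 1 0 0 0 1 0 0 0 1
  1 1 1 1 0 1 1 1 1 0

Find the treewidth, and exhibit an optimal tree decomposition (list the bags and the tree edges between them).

The largest bag has 4 vertices, giving width 3; this decomposition certifies tw(G) ≤ 3. Conversely, {c, d, f, j} is a clique of size 4, and the vertices of any clique must share a bag in every tree decomposition; so some bag has ≥ 4 vertices and tw(G) ≥ 3. The upper and lower bounds meet at 3, so that is the treewidth.

Treewidth 3.
One such decomposition:
Bags: B1 = {c, f, h, j}  B2 = {b, f, h, j}  B3 = {f, g, h, j}  B4 = {c, d, f, j}  B5 = {b, f, i, j}  B6 = {a, f, h, j}  B7 = {b, e, f, h}
Tree: B1–B2, B1–B3, B1–B4, B2–B5, B2–B6, B2–B7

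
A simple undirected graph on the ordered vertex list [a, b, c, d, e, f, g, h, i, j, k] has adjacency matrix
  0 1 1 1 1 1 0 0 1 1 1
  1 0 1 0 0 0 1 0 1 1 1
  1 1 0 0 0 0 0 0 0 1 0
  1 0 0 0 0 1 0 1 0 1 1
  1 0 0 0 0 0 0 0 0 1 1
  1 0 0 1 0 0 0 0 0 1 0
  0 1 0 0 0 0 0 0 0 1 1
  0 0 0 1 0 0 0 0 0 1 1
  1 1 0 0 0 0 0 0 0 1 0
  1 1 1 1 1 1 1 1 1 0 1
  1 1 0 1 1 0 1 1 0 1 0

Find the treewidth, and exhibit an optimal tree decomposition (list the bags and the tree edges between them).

Treewidth 3.
One such decomposition:
Bags: B1 = {a, e, j, k}  B2 = {a, b, j, k}  B3 = {a, d, j, k}  B4 = {a, b, c, j}  B5 = {a, b, i, j}  B6 = {b, g, j, k}  B7 = {d, h, j, k}  B8 = {a, d, f, j}
Tree: B1–B2, B1–B3, B2–B4, B2–B5, B2–B6, B3–B7, B3–B8

The largest bag has 4 vertices, giving width 3; this decomposition certifies tw(G) ≤ 3. For the lower bound, the 4 vertices {b, g, j, k} are pairwise adjacent, and any tree decomposition puts a clique entirely inside one bag — forcing width ≥ 3. Hence tw(G) = 3 exactly.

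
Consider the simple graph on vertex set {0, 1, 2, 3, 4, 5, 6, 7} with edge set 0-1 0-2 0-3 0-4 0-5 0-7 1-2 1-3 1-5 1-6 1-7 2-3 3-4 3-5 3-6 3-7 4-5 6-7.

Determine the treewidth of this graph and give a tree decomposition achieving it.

Treewidth 3.
One optimal decomposition is:
Bags: B1 = {0, 1, 3, 7}  B2 = {0, 1, 3, 5}  B3 = {0, 3, 4, 5}  B4 = {1, 3, 6, 7}  B5 = {0, 1, 2, 3}
Tree: B1–B2, B2–B3, B1–B4, B2–B5

Each bag holds 4 vertices, so the decomposition has width 3, which upper-bounds the treewidth. For the lower bound, the 4 vertices {0, 1, 2, 3} are pairwise adjacent, and any tree decomposition puts a clique entirely inside one bag — forcing width ≥ 3. Combining the bounds, tw(G) = 3.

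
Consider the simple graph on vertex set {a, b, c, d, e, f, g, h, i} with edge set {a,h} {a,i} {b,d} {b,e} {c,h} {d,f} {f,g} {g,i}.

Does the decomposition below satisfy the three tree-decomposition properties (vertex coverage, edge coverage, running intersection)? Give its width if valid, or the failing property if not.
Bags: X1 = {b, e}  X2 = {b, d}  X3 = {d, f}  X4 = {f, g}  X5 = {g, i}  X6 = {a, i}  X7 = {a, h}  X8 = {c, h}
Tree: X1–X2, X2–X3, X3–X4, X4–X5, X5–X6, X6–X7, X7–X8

Checking the three conditions: (i) the bags cover all of {a, b, c, d, e, f, g, h, i}; (ii) for each edge, some bag contains both endpoints; (iii) the bags containing any fixed vertex form a subtree. All hold, so the decomposition is valid with width 2 − 1 = 1.

Yes; width 1.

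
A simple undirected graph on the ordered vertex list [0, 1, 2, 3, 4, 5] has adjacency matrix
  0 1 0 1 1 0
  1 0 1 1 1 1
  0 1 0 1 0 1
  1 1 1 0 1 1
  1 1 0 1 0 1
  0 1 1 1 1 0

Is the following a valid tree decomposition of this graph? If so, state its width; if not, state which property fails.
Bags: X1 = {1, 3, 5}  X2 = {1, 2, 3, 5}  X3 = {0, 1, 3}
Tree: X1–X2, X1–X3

No — vertex 4 appears in no bag.

A tree decomposition must satisfy three properties: every vertex lies in some bag; for every edge, both endpoints lie together in some bag; and for every vertex, the bags containing it form a connected subtree. Here vertex 4 appears in no bag, so the decomposition is invalid.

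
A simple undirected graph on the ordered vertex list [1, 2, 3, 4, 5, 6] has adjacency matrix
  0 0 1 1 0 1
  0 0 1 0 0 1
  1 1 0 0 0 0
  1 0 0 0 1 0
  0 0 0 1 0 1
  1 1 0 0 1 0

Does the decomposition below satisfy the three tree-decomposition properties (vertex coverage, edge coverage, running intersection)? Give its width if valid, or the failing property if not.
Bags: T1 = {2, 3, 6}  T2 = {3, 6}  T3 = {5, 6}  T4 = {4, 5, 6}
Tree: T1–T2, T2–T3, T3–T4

A tree decomposition must satisfy three properties: every vertex lies in some bag; for every edge, both endpoints lie together in some bag; and for every vertex, the bags containing it form a connected subtree. Here vertex 1 appears in no bag, so the decomposition is invalid.

No — vertex 1 appears in no bag.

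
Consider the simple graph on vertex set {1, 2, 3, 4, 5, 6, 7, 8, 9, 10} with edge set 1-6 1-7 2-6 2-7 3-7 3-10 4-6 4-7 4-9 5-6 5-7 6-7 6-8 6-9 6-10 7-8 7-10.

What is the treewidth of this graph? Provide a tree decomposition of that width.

Treewidth 2.
One optimal decomposition is:
Bags: B1 = {4, 6, 7}  B2 = {4, 6, 9}  B3 = {6, 7, 10}  B4 = {3, 7, 10}  B5 = {1, 6, 7}  B6 = {2, 6, 7}  B7 = {5, 6, 7}  B8 = {6, 7, 8}
Tree: B1–B2, B1–B3, B3–B4, B1–B5, B1–B6, B5–B7, B1–B8

Every bag has size at most 3, so the width is 3 − 1 = 2 and tw(G) ≤ 2. On the other hand G contains the 3-clique {3, 7, 10}. A clique must lie in a single bag of any decomposition, so no decomposition can have width below 2. Therefore the treewidth is 2.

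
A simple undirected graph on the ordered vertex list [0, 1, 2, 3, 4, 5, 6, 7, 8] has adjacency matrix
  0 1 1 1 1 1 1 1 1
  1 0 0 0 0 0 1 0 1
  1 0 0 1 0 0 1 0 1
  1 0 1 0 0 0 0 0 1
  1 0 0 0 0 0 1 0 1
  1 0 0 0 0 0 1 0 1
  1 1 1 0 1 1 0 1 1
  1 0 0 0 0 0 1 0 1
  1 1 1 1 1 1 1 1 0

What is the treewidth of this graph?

3

A width-3 tree decomposition is:
Bags: B1 = {0, 4, 6, 8}  B2 = {0, 2, 6, 8}  B3 = {0, 5, 6, 8}  B4 = {0, 2, 3, 8}  B5 = {0, 6, 7, 8}  B6 = {0, 1, 6, 8}
Tree: B1–B2, B2–B3, B2–B4, B3–B5, B2–B6
Every bag has size at most 4, so the width is 4 − 1 = 3 and tw(G) ≤ 3. For the lower bound, the 4 vertices {0, 2, 3, 8} are pairwise adjacent, and any tree decomposition puts a clique entirely inside one bag — forcing width ≥ 3. Combining the bounds, tw(G) = 3.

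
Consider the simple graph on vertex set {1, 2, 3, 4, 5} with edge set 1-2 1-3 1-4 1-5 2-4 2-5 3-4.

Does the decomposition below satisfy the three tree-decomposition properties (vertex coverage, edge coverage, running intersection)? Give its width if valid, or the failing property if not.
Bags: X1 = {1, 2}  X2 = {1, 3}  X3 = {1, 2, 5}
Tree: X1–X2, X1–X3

A tree decomposition must satisfy three properties: every vertex lies in some bag; for every edge, both endpoints lie together in some bag; and for every vertex, the bags containing it form a connected subtree. Here vertex 4 appears in no bag, so the decomposition is invalid.

No — vertex 4 appears in no bag.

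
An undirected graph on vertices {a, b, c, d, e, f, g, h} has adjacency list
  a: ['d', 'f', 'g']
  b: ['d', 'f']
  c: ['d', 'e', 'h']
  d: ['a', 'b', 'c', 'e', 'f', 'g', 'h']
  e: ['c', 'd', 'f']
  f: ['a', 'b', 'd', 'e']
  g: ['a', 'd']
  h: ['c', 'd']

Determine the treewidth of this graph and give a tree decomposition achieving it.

The largest bag has 3 vertices, giving width 2; this decomposition certifies tw(G) ≤ 2. Conversely, {a, d, g} is a clique of size 3, and the vertices of any clique must share a bag in every tree decomposition; so some bag has ≥ 3 vertices and tw(G) ≥ 2. Therefore the treewidth is 2.

Treewidth 2.
One such decomposition:
Bags: B1 = {d, e, f}  B2 = {a, d, f}  B3 = {c, d, e}  B4 = {c, d, h}  B5 = {a, d, g}  B6 = {b, d, f}
Tree: B1–B2, B1–B3, B3–B4, B2–B5, B1–B6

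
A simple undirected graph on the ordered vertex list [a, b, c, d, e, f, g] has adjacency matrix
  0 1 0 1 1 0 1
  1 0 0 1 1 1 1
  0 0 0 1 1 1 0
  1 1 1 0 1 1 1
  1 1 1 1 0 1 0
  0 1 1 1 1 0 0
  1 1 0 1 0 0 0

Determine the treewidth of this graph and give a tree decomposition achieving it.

Treewidth 3.
One such decomposition:
Bags: B1 = {b, d, e, f}  B2 = {a, b, d, e}  B3 = {a, b, d, g}  B4 = {c, d, e, f}
Tree: B1–B2, B2–B3, B1–B4

Every bag has size at most 4, so the width is 4 − 1 = 3 and tw(G) ≤ 3. For the lower bound, the 4 vertices {c, d, e, f} are pairwise adjacent, and any tree decomposition puts a clique entirely inside one bag — forcing width ≥ 3. Hence tw(G) = 3 exactly.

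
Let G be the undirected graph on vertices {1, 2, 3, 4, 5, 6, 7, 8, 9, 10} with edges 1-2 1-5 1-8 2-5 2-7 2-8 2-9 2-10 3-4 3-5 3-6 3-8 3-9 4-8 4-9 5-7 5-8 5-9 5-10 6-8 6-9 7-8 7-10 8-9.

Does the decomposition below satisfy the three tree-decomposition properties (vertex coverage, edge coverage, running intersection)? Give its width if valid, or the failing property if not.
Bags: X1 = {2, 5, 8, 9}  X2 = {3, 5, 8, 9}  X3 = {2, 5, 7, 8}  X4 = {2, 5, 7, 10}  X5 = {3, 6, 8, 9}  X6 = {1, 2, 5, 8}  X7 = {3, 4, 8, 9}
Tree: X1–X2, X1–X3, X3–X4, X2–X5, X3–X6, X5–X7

Checking the three conditions: (i) the bags cover all of {1, 2, 3, 4, 5, 6, 7, 8, 9, 10}; (ii) for each edge, some bag contains both endpoints; (iii) the bags containing any fixed vertex form a subtree. All hold, so the decomposition is valid with width 4 − 1 = 3.

Yes; width 3.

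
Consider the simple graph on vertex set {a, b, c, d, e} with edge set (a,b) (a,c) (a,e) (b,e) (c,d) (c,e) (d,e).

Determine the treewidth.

A width-2 tree decomposition is:
Bags: B1 = {a, b, e}  B2 = {a, c, e}  B3 = {c, d, e}
Tree: B1–B2, B2–B3
The largest bag has 3 vertices, giving width 2; this decomposition certifies tw(G) ≤ 2. For the lower bound, the 3 vertices {c, d, e} are pairwise adjacent, and any tree decomposition puts a clique entirely inside one bag — forcing width ≥ 2. Hence tw(G) = 2 exactly.

2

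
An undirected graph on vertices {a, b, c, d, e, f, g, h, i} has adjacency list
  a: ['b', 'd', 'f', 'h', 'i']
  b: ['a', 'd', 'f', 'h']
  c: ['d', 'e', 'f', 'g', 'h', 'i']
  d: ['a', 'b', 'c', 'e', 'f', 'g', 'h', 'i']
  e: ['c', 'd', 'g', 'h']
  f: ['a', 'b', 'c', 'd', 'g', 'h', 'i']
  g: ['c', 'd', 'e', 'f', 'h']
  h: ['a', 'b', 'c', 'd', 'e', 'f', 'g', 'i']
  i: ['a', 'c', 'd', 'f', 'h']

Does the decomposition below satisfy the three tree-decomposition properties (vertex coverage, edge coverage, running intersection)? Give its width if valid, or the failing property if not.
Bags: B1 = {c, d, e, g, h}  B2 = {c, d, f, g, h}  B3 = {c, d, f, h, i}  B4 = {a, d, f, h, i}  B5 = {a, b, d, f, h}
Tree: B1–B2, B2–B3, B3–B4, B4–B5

Every vertex of G appears in some bag (union = {a, b, c, d, e, f, g, h, i}); every edge is covered by a bag; and for each vertex v the set of bags containing v is connected in the bag tree. The decomposition is therefore valid. The largest bag has 5 vertices, so the width is 4.

Yes; width 4.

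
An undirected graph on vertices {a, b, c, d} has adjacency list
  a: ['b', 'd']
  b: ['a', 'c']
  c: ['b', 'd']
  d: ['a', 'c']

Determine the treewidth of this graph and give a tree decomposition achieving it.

Treewidth 2.
One such decomposition:
Bags: B1 = {b, c, d}  B2 = {a, b, d}
Tree: B1–B2

Every bag has size at most 3, so the width is 3 − 1 = 2 and tw(G) ≤ 2. For the lower bound, G contains the cycle d–c–b–a–d, so G is not a forest; only forests have treewidth ≤ 1, hence tw(G) ≥ 2. Hence tw(G) = 2 exactly.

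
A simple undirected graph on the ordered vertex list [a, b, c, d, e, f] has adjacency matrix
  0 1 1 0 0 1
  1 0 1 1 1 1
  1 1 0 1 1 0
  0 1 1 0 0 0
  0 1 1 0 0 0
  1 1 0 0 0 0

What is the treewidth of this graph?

2

A width-2 tree decomposition is:
Bags: B1 = {a, b, c}  B2 = {b, c, e}  B3 = {b, c, d}  B4 = {a, b, f}
Tree: B1–B2, B2–B3, B1–B4
Each bag holds 3 vertices, so the decomposition has width 2, which upper-bounds the treewidth. On the other hand G contains the 3-clique {b, c, d}. A clique must lie in a single bag of any decomposition, so no decomposition can have width below 2. The upper and lower bounds meet at 2, so that is the treewidth.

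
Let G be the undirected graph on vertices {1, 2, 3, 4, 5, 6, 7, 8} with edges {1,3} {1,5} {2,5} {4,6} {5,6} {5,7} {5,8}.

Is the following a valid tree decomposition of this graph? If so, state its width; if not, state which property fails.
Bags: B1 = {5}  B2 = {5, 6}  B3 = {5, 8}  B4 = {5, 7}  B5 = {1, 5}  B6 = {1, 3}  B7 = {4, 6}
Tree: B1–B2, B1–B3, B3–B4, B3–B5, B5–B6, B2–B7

A tree decomposition must satisfy three properties: every vertex lies in some bag; for every edge, both endpoints lie together in some bag; and for every vertex, the bags containing it form a connected subtree. Here vertex 2 appears in no bag, so the decomposition is invalid.

No — vertex 2 appears in no bag.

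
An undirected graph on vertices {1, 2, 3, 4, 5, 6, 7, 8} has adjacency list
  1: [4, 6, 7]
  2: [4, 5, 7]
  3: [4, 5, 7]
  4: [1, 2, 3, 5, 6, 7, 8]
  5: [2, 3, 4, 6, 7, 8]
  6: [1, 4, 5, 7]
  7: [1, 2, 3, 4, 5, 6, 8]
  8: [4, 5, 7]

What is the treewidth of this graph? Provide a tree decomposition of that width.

Every bag has size at most 4, so the width is 4 − 1 = 3 and tw(G) ≤ 3. On the other hand G contains the 4-clique {1, 4, 6, 7}. A clique must lie in a single bag of any decomposition, so no decomposition can have width below 3. Therefore the treewidth is 3.

Treewidth 3.
Bags: B1 = {3, 4, 5, 7}  B2 = {4, 5, 6, 7}  B3 = {4, 5, 7, 8}  B4 = {2, 4, 5, 7}  B5 = {1, 4, 6, 7}
Tree: B1–B2, B1–B3, B3–B4, B2–B5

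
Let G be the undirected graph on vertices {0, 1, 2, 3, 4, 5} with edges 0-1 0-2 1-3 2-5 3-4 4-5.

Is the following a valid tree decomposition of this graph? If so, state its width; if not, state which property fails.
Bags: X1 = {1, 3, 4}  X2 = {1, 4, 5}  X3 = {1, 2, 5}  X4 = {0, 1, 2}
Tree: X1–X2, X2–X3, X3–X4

Yes; width 2.

Checking the three conditions: (i) the bags cover all of {0, 1, 2, 3, 4, 5}; (ii) for each edge, some bag contains both endpoints; (iii) the bags containing any fixed vertex form a subtree. All hold, so the decomposition is valid with width 3 − 1 = 2.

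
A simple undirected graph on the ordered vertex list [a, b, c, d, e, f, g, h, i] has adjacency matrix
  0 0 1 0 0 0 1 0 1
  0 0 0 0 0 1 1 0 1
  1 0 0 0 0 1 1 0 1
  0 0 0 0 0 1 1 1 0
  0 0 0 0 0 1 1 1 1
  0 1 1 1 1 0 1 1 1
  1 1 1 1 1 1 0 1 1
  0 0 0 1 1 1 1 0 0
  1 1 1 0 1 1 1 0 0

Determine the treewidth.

A width-3 tree decomposition is:
Bags: B1 = {e, f, g, i}  B2 = {b, f, g, i}  B3 = {e, f, g, h}  B4 = {d, f, g, h}  B5 = {c, f, g, i}  B6 = {a, c, g, i}
Tree: B1–B2, B1–B3, B3–B4, B1–B5, B5–B6
Every bag has size at most 4, so the width is 4 − 1 = 3 and tw(G) ≤ 3. For the lower bound, the 4 vertices {a, c, g, i} are pairwise adjacent, and any tree decomposition puts a clique entirely inside one bag — forcing width ≥ 3. Combining the bounds, tw(G) = 3.

3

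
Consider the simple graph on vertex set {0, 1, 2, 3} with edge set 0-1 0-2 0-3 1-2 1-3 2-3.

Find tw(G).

3

A width-3 tree decomposition is:
Bags: B1 = {0, 1, 2, 3}
Tree: (single bag)
With just one bag of size 4, the width is 4 − 1 = 3, so tw(G) ≤ 3. On the other hand G contains the 4-clique {0, 1, 2, 3}. A clique must lie in a single bag of any decomposition, so no decomposition can have width below 3. Combining the bounds, tw(G) = 3.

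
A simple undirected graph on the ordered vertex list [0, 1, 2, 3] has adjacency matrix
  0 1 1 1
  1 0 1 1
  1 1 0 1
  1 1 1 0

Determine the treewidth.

3

A width-3 tree decomposition is:
Bags: B1 = {0, 1, 2, 3}
Tree: (single bag)
A single bag containing all 4 vertices is trivially a valid decomposition of width 3. Conversely, {0, 1, 2, 3} is a clique of size 4, and the vertices of any clique must share a bag in every tree decomposition; so some bag has ≥ 4 vertices and tw(G) ≥ 3. Hence tw(G) = 3 exactly.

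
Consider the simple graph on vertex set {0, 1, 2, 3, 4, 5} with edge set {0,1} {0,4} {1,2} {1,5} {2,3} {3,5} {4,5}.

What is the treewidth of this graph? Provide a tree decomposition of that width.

Treewidth 2.
One such decomposition:
Bags: B1 = {0, 4, 5}  B2 = {0, 1, 5}  B3 = {1, 3, 5}  B4 = {1, 2, 3}
Tree: B1–B2, B2–B3, B3–B4

Each bag holds 3 vertices, so the decomposition has width 2, which upper-bounds the treewidth. Since 4–0–1–5–4 is a cycle in G, G is not acyclic. Forests are exactly the graphs of treewidth ≤ 1, so tw(G) ≥ 2. Hence tw(G) = 2 exactly.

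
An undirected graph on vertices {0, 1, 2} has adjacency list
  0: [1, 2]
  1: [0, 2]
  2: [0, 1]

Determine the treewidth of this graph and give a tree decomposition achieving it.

With just one bag of size 3, the width is 3 − 1 = 2, so tw(G) ≤ 2. On the other hand G contains the 3-clique {0, 1, 2}. A clique must lie in a single bag of any decomposition, so no decomposition can have width below 2. Hence tw(G) = 2 exactly.

Treewidth 2.
One such decomposition:
Bags: B1 = {0, 1, 2}
Tree: (single bag)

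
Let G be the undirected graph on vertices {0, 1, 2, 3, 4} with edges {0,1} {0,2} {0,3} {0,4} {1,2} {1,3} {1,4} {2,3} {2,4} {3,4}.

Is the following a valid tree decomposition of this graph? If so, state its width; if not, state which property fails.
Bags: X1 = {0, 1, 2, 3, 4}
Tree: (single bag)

Vertex coverage: the bags together contain {0, 1, 2, 3, 4}, the full vertex set. Edge coverage: each edge of G has both endpoints in at least one bag. Running intersection: for every vertex, the bags containing it form a connected subtree. All three properties hold, so this is a valid tree decomposition of width max|bag| − 1 = 4, and hence tw(G) ≤ 4.

Yes; width 4.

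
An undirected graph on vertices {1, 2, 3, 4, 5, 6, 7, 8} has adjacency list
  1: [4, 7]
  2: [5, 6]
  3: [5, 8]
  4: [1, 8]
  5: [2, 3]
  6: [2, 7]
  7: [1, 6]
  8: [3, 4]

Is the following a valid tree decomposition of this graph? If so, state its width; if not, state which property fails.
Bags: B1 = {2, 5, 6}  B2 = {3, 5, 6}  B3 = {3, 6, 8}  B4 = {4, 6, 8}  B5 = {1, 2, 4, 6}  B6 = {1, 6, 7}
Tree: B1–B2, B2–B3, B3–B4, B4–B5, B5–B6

No — bags containing vertex 2 are not connected in the tree.

A tree decomposition must satisfy three properties: every vertex lies in some bag; for every edge, both endpoints lie together in some bag; and for every vertex, the bags containing it form a connected subtree. Here bags containing vertex 2 are not connected in the tree, so the decomposition is invalid.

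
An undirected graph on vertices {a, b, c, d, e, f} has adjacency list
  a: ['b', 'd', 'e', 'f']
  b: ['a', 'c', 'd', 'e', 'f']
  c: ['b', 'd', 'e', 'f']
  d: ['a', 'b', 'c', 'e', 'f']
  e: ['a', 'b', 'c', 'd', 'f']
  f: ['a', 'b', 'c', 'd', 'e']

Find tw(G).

4

A width-4 tree decomposition is:
Bags: B1 = {b, c, d, e, f}  B2 = {a, b, d, e, f}
Tree: B1–B2
Each bag holds 5 vertices, so the decomposition has width 4, which upper-bounds the treewidth. On the other hand G contains the 5-clique {b, c, d, e, f}. A clique must lie in a single bag of any decomposition, so no decomposition can have width below 4. Hence tw(G) = 4 exactly.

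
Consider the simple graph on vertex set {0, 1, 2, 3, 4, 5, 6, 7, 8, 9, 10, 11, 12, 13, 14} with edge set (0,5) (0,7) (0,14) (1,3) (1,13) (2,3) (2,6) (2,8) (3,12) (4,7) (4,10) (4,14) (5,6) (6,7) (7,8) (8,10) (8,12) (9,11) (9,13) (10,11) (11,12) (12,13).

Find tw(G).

A width-3 tree decomposition is:
Bags: B1 = {0, 4, 5, 14}  B2 = {0, 4, 5, 7}  B3 = {4, 5, 6, 7}  B4 = {4, 6, 7, 10}  B5 = {6, 7, 8, 10}  B6 = {2, 6, 8, 10}  B7 = {2, 8, 10, 11}  B8 = {2, 8, 11, 12}  B9 = {2, 3, 11, 12}  B10 = {3, 9, 11, 12}  B11 = {3, 9, 12, 13}  B12 = {1, 3, 9, 13}
Tree: B1–B2, B2–B3, B3–B4, B4–B5, B5–B6, B6–B7, B7–B8, B8–B9, B9–B10, B10–B11, B11–B12
The largest bag has 4 vertices, giving width 3; this decomposition certifies tw(G) ≤ 3. For the lower bound: the 4 vertex sets {0,5,14}, {4}, {7}, {2,6,8,10} are disjoint, each induces a connected subgraph, and every pair is joined by at least one edge of G. Contracting each set to a single vertex therefore yields K_{4} as a minor, and since treewidth is minor-monotone, tw(G) ≥ tw(K_{4}) = 3. The upper and lower bounds meet at 3, so that is the treewidth.

3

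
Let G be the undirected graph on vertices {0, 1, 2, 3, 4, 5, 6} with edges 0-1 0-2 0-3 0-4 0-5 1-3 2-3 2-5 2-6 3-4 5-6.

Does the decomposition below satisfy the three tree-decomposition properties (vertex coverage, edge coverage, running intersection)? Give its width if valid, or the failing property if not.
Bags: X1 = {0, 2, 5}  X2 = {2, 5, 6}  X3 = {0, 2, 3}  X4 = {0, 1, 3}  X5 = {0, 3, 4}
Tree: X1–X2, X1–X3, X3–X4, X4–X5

Yes; width 2.

Checking the three conditions: (i) the bags cover all of {0, 1, 2, 3, 4, 5, 6}; (ii) for each edge, some bag contains both endpoints; (iii) the bags containing any fixed vertex form a subtree. All hold, so the decomposition is valid with width 3 − 1 = 2.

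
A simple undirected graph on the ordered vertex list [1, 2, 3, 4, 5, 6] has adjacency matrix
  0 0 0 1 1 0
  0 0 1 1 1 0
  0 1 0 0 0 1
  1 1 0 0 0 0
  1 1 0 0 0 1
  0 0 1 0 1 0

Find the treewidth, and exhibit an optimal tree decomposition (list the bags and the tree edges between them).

Treewidth 2.
One optimal decomposition is:
Bags: B1 = {1, 4, 5}  B2 = {2, 4, 5}  B3 = {2, 5, 6}  B4 = {2, 3, 6}
Tree: B1–B2, B2–B3, B3–B4

Every bag has size at most 3, so the width is 3 − 1 = 2 and tw(G) ≤ 2. Since 1–4–2–5–1 is a cycle in G, G is not acyclic. Forests are exactly the graphs of treewidth ≤ 1, so tw(G) ≥ 2. Hence tw(G) = 2 exactly.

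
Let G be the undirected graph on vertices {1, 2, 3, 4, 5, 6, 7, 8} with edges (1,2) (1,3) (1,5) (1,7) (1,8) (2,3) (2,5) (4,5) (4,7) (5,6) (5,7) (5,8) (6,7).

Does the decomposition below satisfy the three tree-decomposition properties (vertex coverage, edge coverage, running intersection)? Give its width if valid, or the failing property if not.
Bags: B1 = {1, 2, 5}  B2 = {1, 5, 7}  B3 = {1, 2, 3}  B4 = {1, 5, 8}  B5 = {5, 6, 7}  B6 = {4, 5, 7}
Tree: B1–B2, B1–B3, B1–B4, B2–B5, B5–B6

Yes; width 2.

Vertex coverage: the bags together contain {1, 2, 3, 4, 5, 6, 7, 8}, the full vertex set. Edge coverage: each edge of G has both endpoints in at least one bag. Running intersection: for every vertex, the bags containing it form a connected subtree. All three properties hold, so this is a valid tree decomposition of width max|bag| − 1 = 2, and hence tw(G) ≤ 2.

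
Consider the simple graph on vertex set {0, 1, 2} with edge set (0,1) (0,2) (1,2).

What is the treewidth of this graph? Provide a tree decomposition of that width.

Treewidth 2.
Bags: B1 = {0, 1, 2}
Tree: (single bag)

With just one bag of size 3, the width is 3 − 1 = 2, so tw(G) ≤ 2. For the lower bound, the 3 vertices {0, 1, 2} are pairwise adjacent, and any tree decomposition puts a clique entirely inside one bag — forcing width ≥ 2. Hence tw(G) = 2 exactly.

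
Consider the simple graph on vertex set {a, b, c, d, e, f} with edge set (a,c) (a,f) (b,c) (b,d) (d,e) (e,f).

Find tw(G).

2

A width-2 tree decomposition is:
Bags: B1 = {a, c, f}  B2 = {b, c, f}  B3 = {b, d, f}  B4 = {d, e, f}
Tree: B1–B2, B2–B3, B3–B4
The largest bag has 3 vertices, giving width 2; this decomposition certifies tw(G) ≤ 2. For the lower bound, G contains the cycle f–a–c–b–d–e–f, so G is not a forest; only forests have treewidth ≤ 1, hence tw(G) ≥ 2. The upper and lower bounds meet at 2, so that is the treewidth.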